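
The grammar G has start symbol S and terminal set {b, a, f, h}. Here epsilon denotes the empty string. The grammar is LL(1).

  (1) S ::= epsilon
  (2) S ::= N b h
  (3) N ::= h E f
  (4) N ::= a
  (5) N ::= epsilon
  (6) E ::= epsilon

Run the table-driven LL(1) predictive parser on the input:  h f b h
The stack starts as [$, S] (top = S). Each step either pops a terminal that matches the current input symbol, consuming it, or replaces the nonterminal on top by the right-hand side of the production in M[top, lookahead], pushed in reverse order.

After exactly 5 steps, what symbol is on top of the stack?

step 1: stack=$ S  input=h f b h $  — expand S ::= N b h
step 2: stack=$ h b N  input=h f b h $  — expand N ::= h E f
step 3: stack=$ h b f E h  input=h f b h $  — match h
step 4: stack=$ h b f E  input=f b h $  — expand E ::= epsilon
step 5: stack=$ h b f  input=f b h $  — match f
Stack after step 5: $ h b (top = b).

b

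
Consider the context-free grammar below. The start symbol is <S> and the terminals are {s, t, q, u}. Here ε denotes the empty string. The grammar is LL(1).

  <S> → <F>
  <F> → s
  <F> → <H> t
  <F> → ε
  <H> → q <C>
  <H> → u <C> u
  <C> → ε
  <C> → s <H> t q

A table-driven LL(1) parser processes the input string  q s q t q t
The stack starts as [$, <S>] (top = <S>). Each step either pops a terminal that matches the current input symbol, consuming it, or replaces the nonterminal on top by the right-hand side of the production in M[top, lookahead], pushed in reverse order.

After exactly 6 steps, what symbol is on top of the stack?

step 1: stack=$ <S>  input=q s q t q t $  — expand <S> → <F>
step 2: stack=$ <F>  input=q s q t q t $  — expand <F> → <H> t
step 3: stack=$ t <H>  input=q s q t q t $  — expand <H> → q <C>
step 4: stack=$ t <C> q  input=q s q t q t $  — match q
step 5: stack=$ t <C>  input=s q t q t $  — expand <C> → s <H> t q
step 6: stack=$ t q t <H> s  input=s q t q t $  — match s
Stack after step 6: $ t q t <H> (top = <H>).

<H>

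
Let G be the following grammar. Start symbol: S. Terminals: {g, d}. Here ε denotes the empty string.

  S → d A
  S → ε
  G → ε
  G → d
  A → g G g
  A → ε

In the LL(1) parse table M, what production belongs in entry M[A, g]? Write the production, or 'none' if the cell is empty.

A → g G g

FIRST(S) = {ε, d}
FIRST(G) = {ε, d}
FIRST(A) = {ε, g}
FOLLOW(S) includes $ since S is the start symbol.
FOLLOW(S): S appears on no right-hand side. Thus FOLLOW(S) = {$}.
FOLLOW(A): in S→d A, the suffix after A is empty, so FOLLOW(A) ⊇ FOLLOW(S) = {$}. Thus FOLLOW(A) = {$}.
For A → g G g: FIRST(g G g) = {g}, so it goes in M[A, t] for t ∈ {g}.
For A → ε: FIRST(ε) = {ε}, so it goes in M[A, t] for t ∈ {}; since ε ∈ FIRST, also for every t ∈ FOLLOW(A) = {$}.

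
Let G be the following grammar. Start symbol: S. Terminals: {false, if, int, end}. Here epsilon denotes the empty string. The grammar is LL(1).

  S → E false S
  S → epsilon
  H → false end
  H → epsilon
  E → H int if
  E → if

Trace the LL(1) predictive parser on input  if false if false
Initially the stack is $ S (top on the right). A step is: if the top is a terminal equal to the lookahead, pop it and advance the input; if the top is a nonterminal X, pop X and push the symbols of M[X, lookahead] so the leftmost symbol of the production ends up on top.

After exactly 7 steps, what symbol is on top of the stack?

step 1: stack=$ S  input=if false if false $  — expand S → E false S
step 2: stack=$ S false E  input=if false if false $  — expand E → if
step 3: stack=$ S false if  input=if false if false $  — match if
step 4: stack=$ S false  input=false if false $  — match false
step 5: stack=$ S  input=if false $  — expand S → E false S
step 6: stack=$ S false E  input=if false $  — expand E → if
step 7: stack=$ S false if  input=if false $  — match if
Stack after step 7: $ S false (top = false).

false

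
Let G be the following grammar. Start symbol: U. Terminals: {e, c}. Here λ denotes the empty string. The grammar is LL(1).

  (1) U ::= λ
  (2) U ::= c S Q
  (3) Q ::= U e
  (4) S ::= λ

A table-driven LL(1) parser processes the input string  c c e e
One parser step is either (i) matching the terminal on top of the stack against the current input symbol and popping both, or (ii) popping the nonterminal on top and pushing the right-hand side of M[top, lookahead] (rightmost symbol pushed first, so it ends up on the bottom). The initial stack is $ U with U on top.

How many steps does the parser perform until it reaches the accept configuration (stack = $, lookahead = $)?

      Stack      Input      Action
   1  $ U        c c e e $  expand U ::= c S Q
   2  $ Q S c    c c e e $  match c
   3  $ Q S      c e e $    expand S ::= λ
   4  $ Q        c e e $    expand Q ::= U e
   5  $ e U      c e e $    expand U ::= c S Q
   6  $ e Q S c  c e e $    match c
   7  $ e Q S    e e $      expand S ::= λ
   8  $ e Q      e e $      expand Q ::= U e
   9  $ e e U    e e $      expand U ::= λ
  10  $ e e      e e $      match e
  11  $ e        e $        match e
Accept reached after 11 steps.

11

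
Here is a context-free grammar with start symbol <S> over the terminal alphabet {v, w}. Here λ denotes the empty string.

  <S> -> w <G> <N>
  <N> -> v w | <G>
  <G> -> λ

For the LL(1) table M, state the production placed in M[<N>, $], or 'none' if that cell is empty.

<N> -> <G>

FIRST(<S>) = {w}
FIRST(<G>) = {λ}
FIRST(<N>) = {λ, v}  (via <G>)
FOLLOW(<S>) includes $ since <S> is the start symbol.
FOLLOW(<S>): <S> appears on no right-hand side. Thus FOLLOW(<S>) = {$}.
FOLLOW(<N>): in <S>->w <G> <N>, the suffix after <N> is empty, so FOLLOW(<N>) ⊇ FOLLOW(<S>) = {$}. Thus FOLLOW(<N>) = {$}.
For <N> -> v w: FIRST(v w) = {v}, so it goes in M[<N>, t] for t ∈ {v}.
For <N> -> <G>: FIRST(<G>) = {λ}, so it goes in M[<N>, t] for t ∈ {}; since λ ∈ FIRST, also for every t ∈ FOLLOW(<N>) = {$}.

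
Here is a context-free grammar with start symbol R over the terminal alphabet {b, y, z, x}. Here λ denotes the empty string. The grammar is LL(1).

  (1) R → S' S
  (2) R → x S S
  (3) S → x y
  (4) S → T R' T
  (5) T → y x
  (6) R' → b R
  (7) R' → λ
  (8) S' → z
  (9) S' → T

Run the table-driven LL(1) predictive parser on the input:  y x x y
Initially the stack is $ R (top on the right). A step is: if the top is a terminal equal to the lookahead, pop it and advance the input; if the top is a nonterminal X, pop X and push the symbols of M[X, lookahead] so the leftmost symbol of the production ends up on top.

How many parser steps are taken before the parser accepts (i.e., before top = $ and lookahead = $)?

step 1: stack=$ R  input=y x x y $  — expand R → S' S
step 2: stack=$ S S'  input=y x x y $  — expand S' → T
step 3: stack=$ S T  input=y x x y $  — expand T → y x
step 4: stack=$ S x y  input=y x x y $  — match y
step 5: stack=$ S x  input=x x y $  — match x
step 6: stack=$ S  input=x y $  — expand S → x y
step 7: stack=$ y x  input=x y $  — match x
step 8: stack=$ y  input=y $  — match y
Accept reached after 8 steps.

8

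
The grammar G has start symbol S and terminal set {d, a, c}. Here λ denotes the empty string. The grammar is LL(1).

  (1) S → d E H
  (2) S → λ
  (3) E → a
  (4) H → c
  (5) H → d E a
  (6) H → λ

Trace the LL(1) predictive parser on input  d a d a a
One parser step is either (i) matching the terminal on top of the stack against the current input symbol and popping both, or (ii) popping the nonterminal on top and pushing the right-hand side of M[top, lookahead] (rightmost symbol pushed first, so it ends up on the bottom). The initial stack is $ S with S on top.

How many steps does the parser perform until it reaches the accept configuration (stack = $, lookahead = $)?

9

step 1: stack=$ S  input=d a d a a $  — expand S → d E H
step 2: stack=$ H E d  input=d a d a a $  — match d
step 3: stack=$ H E  input=a d a a $  — expand E → a
step 4: stack=$ H a  input=a d a a $  — match a
step 5: stack=$ H  input=d a a $  — expand H → d E a
step 6: stack=$ a E d  input=d a a $  — match d
step 7: stack=$ a E  input=a a $  — expand E → a
step 8: stack=$ a a  input=a a $  — match a
step 9: stack=$ a  input=a $  — match a
Accept reached after 9 steps.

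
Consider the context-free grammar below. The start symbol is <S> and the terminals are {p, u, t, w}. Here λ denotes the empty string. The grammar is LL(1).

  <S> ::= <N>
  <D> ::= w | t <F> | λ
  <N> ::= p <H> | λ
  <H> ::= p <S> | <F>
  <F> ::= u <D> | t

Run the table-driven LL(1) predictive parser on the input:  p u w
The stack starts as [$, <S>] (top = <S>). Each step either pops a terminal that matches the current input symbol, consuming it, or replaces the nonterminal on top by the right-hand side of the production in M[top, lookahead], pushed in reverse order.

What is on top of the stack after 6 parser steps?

     Stack    Input    Action
  1  $ <S>    p u w $  expand <S> ::= <N>
  2  $ <N>    p u w $  expand <N> ::= p <H>
  3  $ <H> p  p u w $  match p
  4  $ <H>    u w $    expand <H> ::= <F>
  5  $ <F>    u w $    expand <F> ::= u <D>
  6  $ <D> u  u w $    match u
Stack after step 6: $ <D> (top = <D>).

<D>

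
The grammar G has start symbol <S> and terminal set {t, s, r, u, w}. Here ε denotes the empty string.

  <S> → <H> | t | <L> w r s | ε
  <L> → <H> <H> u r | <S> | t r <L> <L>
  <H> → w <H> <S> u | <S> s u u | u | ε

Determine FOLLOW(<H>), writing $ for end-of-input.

FIRST(<S>) = {ε, s, t, u, w}  (via <H>, <L> w r s)
FIRST(<H>) = {ε, s, t, u, w}  (via <S> s u u)
FIRST(<L>) = {ε, s, t, u, w}  (via <H> <H> u r, <S>)
FOLLOW(<S>) includes $ since <S> is the start symbol.
FOLLOW(<L>): in <S>→<L> w r s, <L> is followed by w r s with FIRST {w}; in <L>→t r <L> <L> (occurrence 1), <L> is followed by <L> with FIRST {ε, s, t, u, w}; in <L>→t r <L> <L> (occurrence 1), the suffix after <L> is nullable (adds nothing new); in <L>→t r <L> <L> (occurrence 2), the suffix after <L> is empty (adds nothing new). Thus FOLLOW(<L>) = {s, t, u, w}.
FOLLOW(<S>): in <L>→<S>, the suffix after <S> is empty, so FOLLOW(<S>) ⊇ FOLLOW(<L>) = {s, t, u, w}; in <H>→w <H> <S> u, <S> is followed by u with FIRST {u}; in <H>→<S> s u u, <S> is followed by s u u with FIRST {s}. Thus FOLLOW(<S>) = {$, s, t, u, w}.
FOLLOW(<H>): in <S>→<H>, the suffix after <H> is empty, so FOLLOW(<H>) ⊇ FOLLOW(<S>) = {$, s, t, u, w}; in <L>→<H> <H> u r (occurrence 1), <H> is followed by <H> u r with FIRST {s, t, u, w}; in <L>→<H> <H> u r (occurrence 2), <H> is followed by u r with FIRST {u}; in <H>→w <H> <S> u, <H> is followed by <S> u with FIRST {s, t, u, w}. Thus FOLLOW(<H>) = {$, s, t, u, w}.

{$, s, t, u, w}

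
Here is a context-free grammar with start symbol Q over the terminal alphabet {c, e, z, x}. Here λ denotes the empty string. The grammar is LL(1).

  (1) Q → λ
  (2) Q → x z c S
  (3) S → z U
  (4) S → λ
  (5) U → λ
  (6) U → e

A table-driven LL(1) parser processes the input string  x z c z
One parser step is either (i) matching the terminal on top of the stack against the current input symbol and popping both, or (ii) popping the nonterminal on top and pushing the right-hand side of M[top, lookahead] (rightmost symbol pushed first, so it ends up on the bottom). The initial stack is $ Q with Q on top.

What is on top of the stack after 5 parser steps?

step 1: stack=$ Q  input=x z c z $  — expand Q → x z c S
step 2: stack=$ S c z x  input=x z c z $  — match x
step 3: stack=$ S c z  input=z c z $  — match z
step 4: stack=$ S c  input=c z $  — match c
step 5: stack=$ S  input=z $  — expand S → z U
Stack after step 5: $ U z (top = z).

z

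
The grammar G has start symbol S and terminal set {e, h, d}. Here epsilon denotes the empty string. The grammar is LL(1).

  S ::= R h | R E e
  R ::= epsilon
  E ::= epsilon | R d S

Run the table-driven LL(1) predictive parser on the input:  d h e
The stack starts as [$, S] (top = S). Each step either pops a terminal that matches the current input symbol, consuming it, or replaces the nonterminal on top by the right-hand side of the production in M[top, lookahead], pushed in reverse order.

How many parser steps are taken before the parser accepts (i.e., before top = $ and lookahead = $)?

step 1: stack=$ S  input=d h e $  — expand S ::= R E e
step 2: stack=$ e E R  input=d h e $  — expand R ::= epsilon
step 3: stack=$ e E  input=d h e $  — expand E ::= R d S
step 4: stack=$ e S d R  input=d h e $  — expand R ::= epsilon
step 5: stack=$ e S d  input=d h e $  — match d
step 6: stack=$ e S  input=h e $  — expand S ::= R h
step 7: stack=$ e h R  input=h e $  — expand R ::= epsilon
step 8: stack=$ e h  input=h e $  — match h
step 9: stack=$ e  input=e $  — match e
Accept reached after 9 steps.

9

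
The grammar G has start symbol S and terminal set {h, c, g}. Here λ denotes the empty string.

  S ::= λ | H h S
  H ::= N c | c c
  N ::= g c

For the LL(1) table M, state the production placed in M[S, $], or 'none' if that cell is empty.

FIRST(N) = {g}
FIRST(H) = {c, g}  (via N c)
FIRST(S) = {λ, c, g}  (via H h S)
FOLLOW(S) includes $ since S is the start symbol.
FOLLOW(S): in S::=H h S, the suffix after S is empty (adds nothing new). Thus FOLLOW(S) = {$}.
For S ::= λ: FIRST(λ) = {λ}, so it goes in M[S, t] for t ∈ {}; since λ ∈ FIRST, also for every t ∈ FOLLOW(S) = {$}.
For S ::= H h S: FIRST(H h S) = {c, g}, so it goes in M[S, t] for t ∈ {c, g}.

S ::= λ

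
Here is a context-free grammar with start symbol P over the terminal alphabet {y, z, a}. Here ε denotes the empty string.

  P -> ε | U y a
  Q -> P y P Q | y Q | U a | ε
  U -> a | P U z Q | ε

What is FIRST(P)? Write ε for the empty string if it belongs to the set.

{ε, a, y, z}

FIRST(P): from P->ε we get {ε}; from P->U y a we get {a, y, z}. So FIRST(P) = {ε, a, y, z}.
FIRST(U): from U->a we get {a}; from U->P U z Q we get {a, y, z}; from U->ε we get {ε}. So FIRST(U) = {ε, a, y, z}.
FIRST(Q): from Q->P y P Q we get {a, y, z}; from Q->y Q we get {y}; from Q->U a we get {a, y, z}; from Q->ε we get {ε}. So FIRST(Q) = {ε, a, y, z}.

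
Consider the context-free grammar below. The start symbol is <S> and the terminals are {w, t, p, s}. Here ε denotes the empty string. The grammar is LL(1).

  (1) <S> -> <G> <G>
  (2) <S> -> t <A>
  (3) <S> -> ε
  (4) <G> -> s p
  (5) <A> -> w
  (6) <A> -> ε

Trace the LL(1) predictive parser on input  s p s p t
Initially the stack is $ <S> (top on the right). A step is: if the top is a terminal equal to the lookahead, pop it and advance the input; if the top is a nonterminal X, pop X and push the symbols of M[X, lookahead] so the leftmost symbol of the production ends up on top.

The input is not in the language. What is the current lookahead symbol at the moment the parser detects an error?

t

step 1: stack=$ <S>  input=s p s p t $  — expand <S> -> <G> <G>
step 2: stack=$ <G> <G>  input=s p s p t $  — expand <G> -> s p
step 3: stack=$ <G> p s  input=s p s p t $  — match s
step 4: stack=$ <G> p  input=p s p t $  — match p
step 5: stack=$ <G>  input=s p t $  — expand <G> -> s p
step 6: stack=$ p s  input=s p t $  — match s
step 7: stack=$ p  input=p t $  — match p
step 8: stack=$  input=t $  — error: stack empty but input remains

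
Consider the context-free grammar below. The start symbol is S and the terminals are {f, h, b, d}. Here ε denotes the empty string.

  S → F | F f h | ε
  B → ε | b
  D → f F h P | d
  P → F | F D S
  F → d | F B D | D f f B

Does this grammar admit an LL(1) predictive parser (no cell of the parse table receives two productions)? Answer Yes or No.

No

FIRST(S) = {ε, d, f}
FIRST(B) = {ε, b}
FIRST(D) = {d, f}
FIRST(P) = {d, f}
FIRST(F) = {d, f}
FOLLOW(S) = {$, b, d, f, h}
FOLLOW(B) = {$, b, d, f, h}
FOLLOW(D) = {$, b, d, f, h}
FOLLOW(P) = {$, b, d, f, h}
FOLLOW(F) = {$, b, d, f, h}
Cell M[B, b] receives both B → ε and B → b — the grammar is not LL(1).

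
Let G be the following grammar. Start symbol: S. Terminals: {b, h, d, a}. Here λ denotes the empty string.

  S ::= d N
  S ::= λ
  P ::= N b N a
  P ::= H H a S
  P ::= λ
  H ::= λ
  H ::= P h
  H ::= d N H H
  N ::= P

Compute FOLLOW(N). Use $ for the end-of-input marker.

FIRST(S) = {λ, d}
FIRST(P) = {λ, a, b, d, h}  (via N b N a, H H a S)
FIRST(H) = {λ, a, b, d, h}  (via P h)
FIRST(N) = {λ, a, b, d, h}  (via P)
FOLLOW(S) includes $ since S is the start symbol.
FOLLOW(H): in P::=H H a S (occurrence 1), H is followed by H a S with FIRST {a, b, d, h}; in P::=H H a S (occurrence 2), H is followed by a S with FIRST {a}; in H::=d N H H (occurrence 1), H is followed by H with FIRST {λ, a, b, d, h}; in H::=d N H H (occurrence 1), the suffix after H is nullable (adds nothing new); in H::=d N H H (occurrence 2), the suffix after H is empty (adds nothing new). Thus FOLLOW(H) = {a, b, d, h}.
FOLLOW(S): in P::=H H a S, the suffix after S is empty, so FOLLOW(S) ⊇ FOLLOW(P) = {$, a, b, d, h}. Thus FOLLOW(S) = {$, a, b, d, h}.
FOLLOW(N): in S::=d N, the suffix after N is empty, so FOLLOW(N) ⊇ FOLLOW(S) = {$, a, b, d, h}; in P::=N b N a (occurrence 1), N is followed by b N a with FIRST {b}; in P::=N b N a (occurrence 2), N is followed by a with FIRST {a}; in H::=d N H H, N is followed by H H with FIRST {λ, a, b, d, h}; in H::=d N H H, the suffix after N is nullable, so FOLLOW(N) ⊇ FOLLOW(H) = {a, b, d, h}. Thus FOLLOW(N) = {$, a, b, d, h}.
FOLLOW(P): in H::=P h, P is followed by h with FIRST {h}; in N::=P, the suffix after P is empty, so FOLLOW(P) ⊇ FOLLOW(N) = {$, a, b, d, h}. Thus FOLLOW(P) = {$, a, b, d, h}.

{$, a, b, d, h}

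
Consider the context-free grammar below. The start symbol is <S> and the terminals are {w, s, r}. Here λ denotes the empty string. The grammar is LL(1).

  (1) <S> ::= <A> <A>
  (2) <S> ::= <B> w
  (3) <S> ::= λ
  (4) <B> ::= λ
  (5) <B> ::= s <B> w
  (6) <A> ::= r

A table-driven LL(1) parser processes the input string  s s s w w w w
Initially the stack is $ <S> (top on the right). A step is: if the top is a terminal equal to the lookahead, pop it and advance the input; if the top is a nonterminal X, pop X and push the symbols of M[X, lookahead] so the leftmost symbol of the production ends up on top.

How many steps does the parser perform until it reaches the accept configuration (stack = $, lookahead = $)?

step 1: stack=$ <S>  input=s s s w w w w $  — expand <S> ::= <B> w
step 2: stack=$ w <B>  input=s s s w w w w $  — expand <B> ::= s <B> w
step 3: stack=$ w w <B> s  input=s s s w w w w $  — match s
step 4: stack=$ w w <B>  input=s s w w w w $  — expand <B> ::= s <B> w
step 5: stack=$ w w w <B> s  input=s s w w w w $  — match s
step 6: stack=$ w w w <B>  input=s w w w w $  — expand <B> ::= s <B> w
step 7: stack=$ w w w w <B> s  input=s w w w w $  — match s
step 8: stack=$ w w w w <B>  input=w w w w $  — expand <B> ::= λ
step 9: stack=$ w w w w  input=w w w w $  — match w
step 10: stack=$ w w w  input=w w w $  — match w
step 11: stack=$ w w  input=w w $  — match w
step 12: stack=$ w  input=w $  — match w
Accept reached after 12 steps.

12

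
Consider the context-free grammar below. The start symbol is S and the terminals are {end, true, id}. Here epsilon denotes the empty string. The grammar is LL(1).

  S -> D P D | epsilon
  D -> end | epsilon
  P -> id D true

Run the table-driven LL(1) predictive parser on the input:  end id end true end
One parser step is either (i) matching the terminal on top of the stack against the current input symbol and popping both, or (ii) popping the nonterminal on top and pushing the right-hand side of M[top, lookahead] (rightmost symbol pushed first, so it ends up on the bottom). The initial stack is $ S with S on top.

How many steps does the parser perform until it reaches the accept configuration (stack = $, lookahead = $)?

step 1: stack=$ S  input=end id end true end $  — expand S -> D P D
step 2: stack=$ D P D  input=end id end true end $  — expand D -> end
step 3: stack=$ D P end  input=end id end true end $  — match end
step 4: stack=$ D P  input=id end true end $  — expand P -> id D true
step 5: stack=$ D true D id  input=id end true end $  — match id
step 6: stack=$ D true D  input=end true end $  — expand D -> end
step 7: stack=$ D true end  input=end true end $  — match end
step 8: stack=$ D true  input=true end $  — match true
step 9: stack=$ D  input=end $  — expand D -> end
step 10: stack=$ end  input=end $  — match end
Accept reached after 10 steps.

10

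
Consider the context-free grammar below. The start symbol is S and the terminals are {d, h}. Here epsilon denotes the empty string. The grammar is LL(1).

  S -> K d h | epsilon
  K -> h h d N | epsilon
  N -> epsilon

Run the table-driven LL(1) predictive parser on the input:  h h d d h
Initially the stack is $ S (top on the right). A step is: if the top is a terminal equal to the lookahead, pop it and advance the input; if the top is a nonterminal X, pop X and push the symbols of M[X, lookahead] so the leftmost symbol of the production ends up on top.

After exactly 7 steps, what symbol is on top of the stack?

h

step 1: stack=$ S  input=h h d d h $  — expand S -> K d h
step 2: stack=$ h d K  input=h h d d h $  — expand K -> h h d N
step 3: stack=$ h d N d h h  input=h h d d h $  — match h
step 4: stack=$ h d N d h  input=h d d h $  — match h
step 5: stack=$ h d N d  input=d d h $  — match d
step 6: stack=$ h d N  input=d h $  — expand N -> epsilon
step 7: stack=$ h d  input=d h $  — match d
Stack after step 7: $ h (top = h).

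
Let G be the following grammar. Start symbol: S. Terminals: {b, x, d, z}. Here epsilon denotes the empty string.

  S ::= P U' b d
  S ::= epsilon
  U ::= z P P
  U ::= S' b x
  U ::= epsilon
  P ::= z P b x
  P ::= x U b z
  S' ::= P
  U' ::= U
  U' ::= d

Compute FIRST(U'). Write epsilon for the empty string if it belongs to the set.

{epsilon, d, x, z}

FIRST(P): from P::=z P b x we get {z}; from P::=x U b z we get {x}. So FIRST(P) = {x, z}.
FIRST(S): from S::=P U' b d we get {x, z}; from S::=epsilon we get {epsilon}. So FIRST(S) = {epsilon, x, z}.
FIRST(S'): from S'::=P we get {x, z}. So FIRST(S') = {x, z}.
FIRST(U): from U::=z P P we get {z}; from U::=S' b x we get {x, z}; from U::=epsilon we get {epsilon}. So FIRST(U) = {epsilon, x, z}.
FIRST(U'): from U'::=U we get {epsilon, x, z}; from U'::=d we get {d}. So FIRST(U') = {epsilon, d, x, z}.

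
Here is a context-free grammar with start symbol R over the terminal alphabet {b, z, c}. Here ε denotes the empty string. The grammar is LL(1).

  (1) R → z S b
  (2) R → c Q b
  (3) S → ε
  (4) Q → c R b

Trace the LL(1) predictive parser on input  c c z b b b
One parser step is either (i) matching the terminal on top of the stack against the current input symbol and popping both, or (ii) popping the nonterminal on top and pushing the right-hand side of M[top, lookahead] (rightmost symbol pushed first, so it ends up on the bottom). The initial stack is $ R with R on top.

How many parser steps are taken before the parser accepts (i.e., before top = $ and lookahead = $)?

10

step 1: stack=$ R  input=c c z b b b $  — expand R → c Q b
step 2: stack=$ b Q c  input=c c z b b b $  — match c
step 3: stack=$ b Q  input=c z b b b $  — expand Q → c R b
step 4: stack=$ b b R c  input=c z b b b $  — match c
step 5: stack=$ b b R  input=z b b b $  — expand R → z S b
step 6: stack=$ b b b S z  input=z b b b $  — match z
step 7: stack=$ b b b S  input=b b b $  — expand S → ε
step 8: stack=$ b b b  input=b b b $  — match b
step 9: stack=$ b b  input=b b $  — match b
step 10: stack=$ b  input=b $  — match b
Accept reached after 10 steps.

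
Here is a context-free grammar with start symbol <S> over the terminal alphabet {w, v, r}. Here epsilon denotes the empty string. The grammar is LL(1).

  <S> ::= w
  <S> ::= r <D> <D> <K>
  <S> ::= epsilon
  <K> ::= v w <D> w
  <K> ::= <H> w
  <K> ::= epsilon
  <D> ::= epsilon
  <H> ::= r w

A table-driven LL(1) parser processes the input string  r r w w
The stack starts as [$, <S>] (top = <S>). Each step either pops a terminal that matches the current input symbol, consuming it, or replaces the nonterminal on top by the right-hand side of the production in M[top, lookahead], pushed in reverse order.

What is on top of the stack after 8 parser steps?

w

     Stack            Input      Action
  1  $ <S>            r r w w $  expand <S> ::= r <D> <D> <K>
  2  $ <K> <D> <D> r  r r w w $  match r
  3  $ <K> <D> <D>    r w w $    expand <D> ::= epsilon
  4  $ <K> <D>        r w w $    expand <D> ::= epsilon
  5  $ <K>            r w w $    expand <K> ::= <H> w
  6  $ w <H>          r w w $    expand <H> ::= r w
  7  $ w w r          r w w $    match r
  8  $ w w            w w $      match w
Stack after step 8: $ w (top = w).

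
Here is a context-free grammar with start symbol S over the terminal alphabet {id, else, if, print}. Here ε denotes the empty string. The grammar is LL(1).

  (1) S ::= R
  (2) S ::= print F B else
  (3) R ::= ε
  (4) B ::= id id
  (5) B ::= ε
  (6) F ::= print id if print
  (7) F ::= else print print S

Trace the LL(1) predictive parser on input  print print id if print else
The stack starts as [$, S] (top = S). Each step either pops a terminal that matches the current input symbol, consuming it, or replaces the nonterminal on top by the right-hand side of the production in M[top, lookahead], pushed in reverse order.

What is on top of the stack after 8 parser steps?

else

step 1: stack=$ S  input=print print id if print else $  — expand S ::= print F B else
step 2: stack=$ else B F print  input=print print id if print else $  — match print
step 3: stack=$ else B F  input=print id if print else $  — expand F ::= print id if print
step 4: stack=$ else B print if id print  input=print id if print else $  — match print
step 5: stack=$ else B print if id  input=id if print else $  — match id
step 6: stack=$ else B print if  input=if print else $  — match if
step 7: stack=$ else B print  input=print else $  — match print
step 8: stack=$ else B  input=else $  — expand B ::= ε
Stack after step 8: $ else (top = else).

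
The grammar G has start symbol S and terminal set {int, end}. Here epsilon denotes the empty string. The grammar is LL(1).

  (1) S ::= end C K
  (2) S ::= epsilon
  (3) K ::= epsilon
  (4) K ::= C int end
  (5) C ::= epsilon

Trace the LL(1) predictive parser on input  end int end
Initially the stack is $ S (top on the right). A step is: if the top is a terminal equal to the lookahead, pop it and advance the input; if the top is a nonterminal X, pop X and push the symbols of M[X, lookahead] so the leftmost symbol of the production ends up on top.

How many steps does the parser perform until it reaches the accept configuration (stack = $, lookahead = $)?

     Stack        Input          Action
  1  $ S          end int end $  expand S ::= end C K
  2  $ K C end    end int end $  match end
  3  $ K C        int end $      expand C ::= epsilon
  4  $ K          int end $      expand K ::= C int end
  5  $ end int C  int end $      expand C ::= epsilon
  6  $ end int    int end $      match int
  7  $ end        end $          match end
Accept reached after 7 steps.

7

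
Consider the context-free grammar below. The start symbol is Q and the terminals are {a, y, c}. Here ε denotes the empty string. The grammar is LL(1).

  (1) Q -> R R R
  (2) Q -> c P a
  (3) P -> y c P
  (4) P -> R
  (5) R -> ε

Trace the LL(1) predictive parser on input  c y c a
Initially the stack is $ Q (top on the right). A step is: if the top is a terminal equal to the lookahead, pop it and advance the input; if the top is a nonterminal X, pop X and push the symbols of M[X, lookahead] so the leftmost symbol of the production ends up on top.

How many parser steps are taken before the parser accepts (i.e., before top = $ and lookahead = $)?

     Stack      Input      Action
  1  $ Q        c y c a $  expand Q -> c P a
  2  $ a P c    c y c a $  match c
  3  $ a P      y c a $    expand P -> y c P
  4  $ a P c y  y c a $    match y
  5  $ a P c    c a $      match c
  6  $ a P      a $        expand P -> R
  7  $ a R      a $        expand R -> ε
  8  $ a        a $        match a
Accept reached after 8 steps.

8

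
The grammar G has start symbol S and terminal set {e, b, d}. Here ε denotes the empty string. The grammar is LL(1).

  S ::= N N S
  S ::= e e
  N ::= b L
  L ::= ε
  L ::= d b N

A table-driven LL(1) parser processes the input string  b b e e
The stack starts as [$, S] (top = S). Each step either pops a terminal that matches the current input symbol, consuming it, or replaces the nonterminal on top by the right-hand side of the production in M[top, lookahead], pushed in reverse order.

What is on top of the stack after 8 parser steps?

e

     Stack      Input      Action
  1  $ S        b b e e $  expand S ::= N N S
  2  $ S N N    b b e e $  expand N ::= b L
  3  $ S N L b  b b e e $  match b
  4  $ S N L    b e e $    expand L ::= ε
  5  $ S N      b e e $    expand N ::= b L
  6  $ S L b    b e e $    match b
  7  $ S L      e e $      expand L ::= ε
  8  $ S        e e $      expand S ::= e e
Stack after step 8: $ e e (top = e).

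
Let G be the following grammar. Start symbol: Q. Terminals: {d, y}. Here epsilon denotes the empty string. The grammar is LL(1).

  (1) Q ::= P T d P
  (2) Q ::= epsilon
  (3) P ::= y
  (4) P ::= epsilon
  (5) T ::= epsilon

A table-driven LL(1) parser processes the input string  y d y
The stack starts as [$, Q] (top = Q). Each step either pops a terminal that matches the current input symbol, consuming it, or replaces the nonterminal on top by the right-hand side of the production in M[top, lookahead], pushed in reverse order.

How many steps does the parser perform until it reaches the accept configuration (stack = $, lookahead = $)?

7

     Stack      Input    Action
  1  $ Q        y d y $  expand Q ::= P T d P
  2  $ P d T P  y d y $  expand P ::= y
  3  $ P d T y  y d y $  match y
  4  $ P d T    d y $    expand T ::= epsilon
  5  $ P d      d y $    match d
  6  $ P        y $      expand P ::= y
  7  $ y        y $      match y
Accept reached after 7 steps.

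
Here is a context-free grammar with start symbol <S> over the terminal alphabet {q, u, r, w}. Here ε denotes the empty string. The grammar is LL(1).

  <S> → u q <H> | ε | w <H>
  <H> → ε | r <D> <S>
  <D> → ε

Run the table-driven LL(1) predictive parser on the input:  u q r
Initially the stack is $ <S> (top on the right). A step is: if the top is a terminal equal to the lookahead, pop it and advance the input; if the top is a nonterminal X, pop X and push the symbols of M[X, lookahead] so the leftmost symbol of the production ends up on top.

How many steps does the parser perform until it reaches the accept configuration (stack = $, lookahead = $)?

7

step 1: stack=$ <S>  input=u q r $  — expand <S> → u q <H>
step 2: stack=$ <H> q u  input=u q r $  — match u
step 3: stack=$ <H> q  input=q r $  — match q
step 4: stack=$ <H>  input=r $  — expand <H> → r <D> <S>
step 5: stack=$ <S> <D> r  input=r $  — match r
step 6: stack=$ <S> <D>  input=$  — expand <D> → ε
step 7: stack=$ <S>  input=$  — expand <S> → ε
Accept reached after 7 steps.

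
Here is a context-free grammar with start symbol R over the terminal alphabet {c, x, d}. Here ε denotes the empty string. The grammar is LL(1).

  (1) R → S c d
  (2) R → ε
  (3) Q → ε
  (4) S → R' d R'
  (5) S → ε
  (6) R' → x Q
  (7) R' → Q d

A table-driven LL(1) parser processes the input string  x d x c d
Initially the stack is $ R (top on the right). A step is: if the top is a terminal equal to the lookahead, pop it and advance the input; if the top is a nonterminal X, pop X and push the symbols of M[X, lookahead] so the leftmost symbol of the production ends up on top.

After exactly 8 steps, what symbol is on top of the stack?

     Stack           Input        Action
  1  $ R             x d x c d $  expand R → S c d
  2  $ d c S         x d x c d $  expand S → R' d R'
  3  $ d c R' d R'   x d x c d $  expand R' → x Q
  4  $ d c R' d Q x  x d x c d $  match x
  5  $ d c R' d Q    d x c d $    expand Q → ε
  6  $ d c R' d      d x c d $    match d
  7  $ d c R'        x c d $      expand R' → x Q
  8  $ d c Q x       x c d $      match x
Stack after step 8: $ d c Q (top = Q).

Q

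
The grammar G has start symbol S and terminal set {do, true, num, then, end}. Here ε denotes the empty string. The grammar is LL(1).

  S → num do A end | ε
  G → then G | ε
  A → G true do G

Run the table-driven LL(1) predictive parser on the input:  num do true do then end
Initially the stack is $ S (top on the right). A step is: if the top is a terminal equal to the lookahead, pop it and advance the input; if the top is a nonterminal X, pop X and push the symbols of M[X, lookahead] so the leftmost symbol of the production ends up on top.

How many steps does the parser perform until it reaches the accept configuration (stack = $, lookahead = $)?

11

step 1: stack=$ S  input=num do true do then end $  — expand S → num do A end
step 2: stack=$ end A do num  input=num do true do then end $  — match num
step 3: stack=$ end A do  input=do true do then end $  — match do
step 4: stack=$ end A  input=true do then end $  — expand A → G true do G
step 5: stack=$ end G do true G  input=true do then end $  — expand G → ε
step 6: stack=$ end G do true  input=true do then end $  — match true
step 7: stack=$ end G do  input=do then end $  — match do
step 8: stack=$ end G  input=then end $  — expand G → then G
step 9: stack=$ end G then  input=then end $  — match then
step 10: stack=$ end G  input=end $  — expand G → ε
step 11: stack=$ end  input=end $  — match end
Accept reached after 11 steps.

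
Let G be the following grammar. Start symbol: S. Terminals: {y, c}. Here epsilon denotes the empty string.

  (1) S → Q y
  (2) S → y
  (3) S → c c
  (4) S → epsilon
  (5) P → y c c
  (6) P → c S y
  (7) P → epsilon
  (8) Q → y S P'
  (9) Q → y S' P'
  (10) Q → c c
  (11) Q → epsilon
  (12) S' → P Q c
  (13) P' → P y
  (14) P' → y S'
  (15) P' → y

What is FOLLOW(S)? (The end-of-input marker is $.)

{$, c, y}

FIRST(P) = {epsilon, c, y}
FIRST(Q) = {epsilon, c, y}
FIRST(S) = {epsilon, c, y}  (via Q y)
FIRST(S') = {c, y}  (via P Q c)
FIRST(P') = {c, y}  (via P y)
FOLLOW(S) includes $ since S is the start symbol.
FOLLOW(S): in P→c S y, S is followed by y with FIRST {y}; in Q→y S P', S is followed by P' with FIRST {c, y}. Thus FOLLOW(S) = {$, c, y}.
FOLLOW(P): in S'→P Q c, P is followed by Q c with FIRST {c, y}; in P'→P y, P is followed by y with FIRST {y}. Thus FOLLOW(P) = {c, y}.
FOLLOW(Q): in S→Q y, Q is followed by y with FIRST {y}; in S'→P Q c, Q is followed by c with FIRST {c}. Thus FOLLOW(Q) = {c, y}.
FOLLOW(P'): in Q→y S P', the suffix after P' is empty, so FOLLOW(P') ⊇ FOLLOW(Q) = {c, y}; in Q→y S' P', the suffix after P' is empty, so FOLLOW(P') ⊇ FOLLOW(Q) = {c, y}. Thus FOLLOW(P') = {c, y}.
FOLLOW(S'): in Q→y S' P', S' is followed by P' with FIRST {c, y}; in P'→y S', the suffix after S' is empty, so FOLLOW(S') ⊇ FOLLOW(P') = {c, y}. Thus FOLLOW(S') = {c, y}.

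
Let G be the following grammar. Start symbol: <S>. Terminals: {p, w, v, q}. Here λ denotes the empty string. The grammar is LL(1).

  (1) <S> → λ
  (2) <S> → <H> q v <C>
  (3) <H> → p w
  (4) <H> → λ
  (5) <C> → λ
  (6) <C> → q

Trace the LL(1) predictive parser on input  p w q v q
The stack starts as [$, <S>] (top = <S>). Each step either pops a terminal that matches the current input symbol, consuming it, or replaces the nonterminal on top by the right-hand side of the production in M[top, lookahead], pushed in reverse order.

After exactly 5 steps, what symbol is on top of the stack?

     Stack          Input        Action
  1  $ <S>          p w q v q $  expand <S> → <H> q v <C>
  2  $ <C> v q <H>  p w q v q $  expand <H> → p w
  3  $ <C> v q w p  p w q v q $  match p
  4  $ <C> v q w    w q v q $    match w
  5  $ <C> v q      q v q $      match q
Stack after step 5: $ <C> v (top = v).

v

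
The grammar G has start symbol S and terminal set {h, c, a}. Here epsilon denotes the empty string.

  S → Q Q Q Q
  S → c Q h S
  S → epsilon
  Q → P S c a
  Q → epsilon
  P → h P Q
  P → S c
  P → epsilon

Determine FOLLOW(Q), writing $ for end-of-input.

FIRST(S): from S→Q Q Q Q we get {epsilon, c, h}; from S→c Q h S we get {c}; from S→epsilon we get {epsilon}. So FIRST(S) = {epsilon, c, h}.
FIRST(P): from P→h P Q we get {h}; from P→S c we get {c, h}; from P→epsilon we get {epsilon}. So FIRST(P) = {epsilon, c, h}.
FIRST(Q): from Q→P S c a we get {c, h}; from Q→epsilon we get {epsilon}. So FIRST(Q) = {epsilon, c, h}.
FOLLOW(S) includes $ since S is the start symbol.
FOLLOW(S): in S→c Q h S, the suffix after S is empty (adds nothing new); in Q→P S c a, S is followed by c a with FIRST {c}; in P→S c, S is followed by c with FIRST {c}. Thus FOLLOW(S) = {$, c}.
FOLLOW(P): in Q→P S c a, P is followed by S c a with FIRST {c, h}; in P→h P Q, P is followed by Q with FIRST {epsilon, c, h}; in P→h P Q, the suffix after P is nullable (adds nothing new). Thus FOLLOW(P) = {c, h}.
FOLLOW(Q): in S→Q Q Q Q (occurrence 1), Q is followed by Q Q Q with FIRST {epsilon, c, h}; in S→Q Q Q Q (occurrence 1), the suffix after Q is nullable, so FOLLOW(Q) ⊇ FOLLOW(S) = {$, c}; in S→Q Q Q Q (occurrence 2), Q is followed by Q Q with FIRST {epsilon, c, h}; in S→Q Q Q Q (occurrence 2), the suffix after Q is nullable, so FOLLOW(Q) ⊇ FOLLOW(S) = {$, c}; in S→Q Q Q Q (occurrence 3), Q is followed by Q with FIRST {epsilon, c, h}; in S→Q Q Q Q (occurrence 3), the suffix after Q is nullable, so FOLLOW(Q) ⊇ FOLLOW(S) = {$, c}; in S→Q Q Q Q (occurrence 4), the suffix after Q is empty, so FOLLOW(Q) ⊇ FOLLOW(S) = {$, c}; in S→c Q h S, Q is followed by h S with FIRST {h}; in P→h P Q, the suffix after Q is empty, so FOLLOW(Q) ⊇ FOLLOW(P) = {c, h}. Thus FOLLOW(Q) = {$, c, h}.

{$, c, h}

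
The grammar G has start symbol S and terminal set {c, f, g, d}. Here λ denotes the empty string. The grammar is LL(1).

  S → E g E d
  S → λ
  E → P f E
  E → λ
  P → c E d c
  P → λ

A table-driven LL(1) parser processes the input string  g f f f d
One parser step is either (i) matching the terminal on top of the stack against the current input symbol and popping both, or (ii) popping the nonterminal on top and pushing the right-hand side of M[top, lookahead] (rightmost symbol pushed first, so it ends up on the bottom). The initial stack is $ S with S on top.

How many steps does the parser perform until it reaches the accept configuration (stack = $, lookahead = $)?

step 1: stack=$ S  input=g f f f d $  — expand S → E g E d
step 2: stack=$ d E g E  input=g f f f d $  — expand E → λ
step 3: stack=$ d E g  input=g f f f d $  — match g
step 4: stack=$ d E  input=f f f d $  — expand E → P f E
step 5: stack=$ d E f P  input=f f f d $  — expand P → λ
step 6: stack=$ d E f  input=f f f d $  — match f
step 7: stack=$ d E  input=f f d $  — expand E → P f E
step 8: stack=$ d E f P  input=f f d $  — expand P → λ
step 9: stack=$ d E f  input=f f d $  — match f
step 10: stack=$ d E  input=f d $  — expand E → P f E
step 11: stack=$ d E f P  input=f d $  — expand P → λ
step 12: stack=$ d E f  input=f d $  — match f
step 13: stack=$ d E  input=d $  — expand E → λ
step 14: stack=$ d  input=d $  — match d
Accept reached after 14 steps.

14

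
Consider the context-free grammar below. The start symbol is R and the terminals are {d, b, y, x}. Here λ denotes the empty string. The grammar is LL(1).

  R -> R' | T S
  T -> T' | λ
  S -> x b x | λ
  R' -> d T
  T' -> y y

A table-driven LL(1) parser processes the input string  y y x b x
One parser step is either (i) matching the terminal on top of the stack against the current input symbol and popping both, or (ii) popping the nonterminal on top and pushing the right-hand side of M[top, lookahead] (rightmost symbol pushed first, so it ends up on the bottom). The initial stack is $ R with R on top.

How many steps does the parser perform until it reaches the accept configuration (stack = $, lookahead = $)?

     Stack    Input        Action
  1  $ R      y y x b x $  expand R -> T S
  2  $ S T    y y x b x $  expand T -> T'
  3  $ S T'   y y x b x $  expand T' -> y y
  4  $ S y y  y y x b x $  match y
  5  $ S y    y x b x $    match y
  6  $ S      x b x $      expand S -> x b x
  7  $ x b x  x b x $      match x
  8  $ x b    b x $        match b
  9  $ x      x $          match x
Accept reached after 9 steps.

9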